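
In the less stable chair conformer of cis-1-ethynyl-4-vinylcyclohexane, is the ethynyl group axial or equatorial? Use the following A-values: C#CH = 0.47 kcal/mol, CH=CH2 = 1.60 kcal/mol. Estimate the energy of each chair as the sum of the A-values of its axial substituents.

C1 and C4 have opposite parity, so for the cis isomer the two substituents are one axial and one equatorial in each chair.
Chair I (ethynyl axial, vinyl equatorial): E = 0.47 kcal/mol.
Chair II (ethynyl equatorial, vinyl axial): E = 1.60 kcal/mol.
Chair II is the less stable (higher-energy) conformer, and in that chair the ethynyl group is equatorial.

equatorial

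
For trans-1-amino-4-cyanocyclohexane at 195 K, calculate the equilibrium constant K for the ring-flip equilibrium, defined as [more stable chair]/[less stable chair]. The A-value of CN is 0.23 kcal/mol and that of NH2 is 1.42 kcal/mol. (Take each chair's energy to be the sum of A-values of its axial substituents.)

K ≈ 70.7

C1 and C4 have opposite parity, so for the trans isomer the two substituents are e,e in one chair and a,a in the other.
Chair I (cyano axial, amino axial): E = 1.65 kcal/mol; chair II (cyano equatorial, amino equatorial): E = 0.00 kcal/mol.
ΔG = 1.65 kcal/mol between the two chairs.
K = exp(ΔG/RT) with R = 1.987×10⁻³ kcal mol⁻¹ K⁻¹ and T = 195 K gives K ≈ 70.7.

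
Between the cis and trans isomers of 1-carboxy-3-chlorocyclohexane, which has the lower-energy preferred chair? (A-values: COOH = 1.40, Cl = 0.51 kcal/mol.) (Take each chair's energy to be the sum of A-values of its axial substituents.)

At 1,3 positions (parity same): cis → (e,e or a,a); trans → (a,e or e,a).
Best chair for cis: E = 0.00 kcal/mol; best chair for trans: E = 0.51 kcal/mol.
The cis isomer is lower by 0.51 kcal/mol.

cis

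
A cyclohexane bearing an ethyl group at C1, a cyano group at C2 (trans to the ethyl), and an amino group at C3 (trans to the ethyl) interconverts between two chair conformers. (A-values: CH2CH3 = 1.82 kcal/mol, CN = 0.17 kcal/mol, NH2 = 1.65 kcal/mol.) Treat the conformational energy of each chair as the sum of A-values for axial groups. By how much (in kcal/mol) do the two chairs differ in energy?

Chair I (ethyl axial, cyano axial, amino equatorial): E = 1.99 kcal/mol.
Chair II (ethyl equatorial, cyano equatorial, amino axial): E = 1.65 kcal/mol.
ΔE = 1.99 − 1.65 = 0.34 kcal/mol; chair II is more stable.

0.34 kcal/mol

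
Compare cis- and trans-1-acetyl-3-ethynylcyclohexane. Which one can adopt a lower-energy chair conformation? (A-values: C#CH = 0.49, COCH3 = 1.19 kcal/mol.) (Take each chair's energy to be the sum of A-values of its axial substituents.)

At 1,3 positions (parity same): cis → (e,e or a,a); trans → (a,e or e,a).
Best chair for cis: E = 0.00 kcal/mol; best chair for trans: E = 0.49 kcal/mol.
The cis isomer is lower by 0.49 kcal/mol.

cis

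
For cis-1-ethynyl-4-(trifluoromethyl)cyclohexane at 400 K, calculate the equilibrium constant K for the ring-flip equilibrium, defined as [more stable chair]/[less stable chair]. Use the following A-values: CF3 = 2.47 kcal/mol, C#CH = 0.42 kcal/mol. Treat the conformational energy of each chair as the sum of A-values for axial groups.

C1 and C4 have opposite parity, so for the cis isomer the two substituents are one axial and one equatorial in each chair.
Chair I (trifluoromethyl axial, ethynyl equatorial): E = 2.47 kcal/mol; chair II (trifluoromethyl equatorial, ethynyl axial): E = 0.42 kcal/mol.
ΔG = 2.05 kcal/mol between the two chairs.
K = exp(ΔG/RT) with R = 1.987×10⁻³ kcal mol⁻¹ K⁻¹ and T = 400 K gives K ≈ 13.2.

K ≈ 13.2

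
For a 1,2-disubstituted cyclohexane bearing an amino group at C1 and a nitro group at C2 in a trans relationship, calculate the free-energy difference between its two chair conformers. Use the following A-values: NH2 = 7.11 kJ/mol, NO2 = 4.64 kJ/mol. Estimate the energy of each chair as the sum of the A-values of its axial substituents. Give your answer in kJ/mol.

11.75 kJ/mol

C1 and C2 have opposite parity, so for the trans isomer the two substituents are e,e in one chair and a,a in the other.
Chair I (amino axial, nitro axial): E = 11.75 kJ/mol.
Chair II (amino equatorial, nitro equatorial): E = 0.00 kJ/mol.
ΔE = 11.75 − 0.00 = 11.75 kJ/mol; chair II is more stable.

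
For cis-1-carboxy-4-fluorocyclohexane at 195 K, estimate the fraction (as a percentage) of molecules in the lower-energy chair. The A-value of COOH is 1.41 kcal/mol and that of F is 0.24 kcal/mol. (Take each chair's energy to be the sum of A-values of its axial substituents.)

C1 and C4 have opposite parity, so for the cis isomer the two substituents are one axial and one equatorial in each chair.
Chair I (carboxyl axial, fluoro equatorial): E = 1.41 kcal/mol; chair II (carboxyl equatorial, fluoro axial): E = 0.24 kcal/mol.
ΔG = 1.17 kcal/mol between the two chairs.
K = exp(ΔG/RT) with R = 1.987×10⁻³ kcal mol⁻¹ K⁻¹ and T = 195 K gives K ≈ 20.5.
Fraction in the lower-energy chair = K/(K+1) = 95.3%.

95.3%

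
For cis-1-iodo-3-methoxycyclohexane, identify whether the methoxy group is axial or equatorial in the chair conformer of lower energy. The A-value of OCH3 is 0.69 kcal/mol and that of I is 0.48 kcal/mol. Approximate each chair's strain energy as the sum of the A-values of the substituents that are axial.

C1 and C3 have the same parity, so for the cis isomer the two substituents are e,e in one chair and a,a in the other.
Chair I (methoxy axial, iodo axial): E = 1.17 kcal/mol.
Chair II (methoxy equatorial, iodo equatorial): E = 0.00 kcal/mol.
Chair II is the more stable (lower-energy) conformer, and in that chair the methoxy group is equatorial.

equatorial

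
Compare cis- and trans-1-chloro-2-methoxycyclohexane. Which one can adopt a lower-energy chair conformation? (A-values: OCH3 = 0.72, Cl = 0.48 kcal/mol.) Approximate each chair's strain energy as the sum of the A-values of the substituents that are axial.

At 1,2 positions (parity opposite): cis → (a,e or e,a); trans → (e,e or a,a).
Best chair for cis: E = 0.48 kcal/mol; best chair for trans: E = 0.00 kcal/mol.
The trans isomer is lower by 0.48 kcal/mol.

trans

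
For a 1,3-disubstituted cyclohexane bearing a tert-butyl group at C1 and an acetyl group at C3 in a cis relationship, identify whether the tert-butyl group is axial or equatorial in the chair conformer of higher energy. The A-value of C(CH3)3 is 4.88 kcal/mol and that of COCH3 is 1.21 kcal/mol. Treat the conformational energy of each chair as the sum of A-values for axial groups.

C1 and C3 have the same parity, so for the cis isomer the two substituents are e,e in one chair and a,a in the other.
Chair I (tert-butyl axial, acetyl axial): E = 6.09 kcal/mol.
Chair II (tert-butyl equatorial, acetyl equatorial): E = 0.00 kcal/mol.
Chair I is the less stable (higher-energy) conformer, and in that chair the tert-butyl group is axial.

axial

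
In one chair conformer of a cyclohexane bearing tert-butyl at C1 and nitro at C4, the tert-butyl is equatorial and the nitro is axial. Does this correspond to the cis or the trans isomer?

C1 and C4 have opposite parity, so their axial bonds point in opposite directions.
With opposite-parity carbons, two substituents on the same face are one axial and one equatorial; opposite faces give both axial or both equatorial.
Here the groups are equatorial/axial → same face → cis.

cis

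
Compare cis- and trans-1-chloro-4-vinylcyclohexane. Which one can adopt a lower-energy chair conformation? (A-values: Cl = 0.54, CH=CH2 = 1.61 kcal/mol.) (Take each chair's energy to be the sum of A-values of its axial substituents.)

At 1,4 positions (parity opposite): cis → (a,e or e,a); trans → (e,e or a,a).
Best chair for cis: E = 0.54 kcal/mol; best chair for trans: E = 0.00 kcal/mol.
The trans isomer is lower by 0.54 kcal/mol.

trans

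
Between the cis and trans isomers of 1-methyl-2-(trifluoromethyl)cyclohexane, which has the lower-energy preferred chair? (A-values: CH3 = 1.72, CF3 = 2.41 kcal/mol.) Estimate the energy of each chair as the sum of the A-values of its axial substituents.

trans

At 1,2 positions (parity opposite): cis → (a,e or e,a); trans → (e,e or a,a).
Best chair for cis: E = 1.72 kcal/mol; best chair for trans: E = 0.00 kcal/mol.
The trans isomer is lower by 1.72 kcal/mol.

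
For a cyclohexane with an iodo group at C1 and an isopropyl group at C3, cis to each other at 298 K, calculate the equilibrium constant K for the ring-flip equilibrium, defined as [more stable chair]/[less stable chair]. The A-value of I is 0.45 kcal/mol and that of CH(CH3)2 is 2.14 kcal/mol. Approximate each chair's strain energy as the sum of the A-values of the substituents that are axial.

K ≈ 79.4

C1 and C3 have the same parity, so for the cis isomer the two substituents are e,e in one chair and a,a in the other.
Chair I (iodo axial, isopropyl axial): E = 2.59 kcal/mol; chair II (iodo equatorial, isopropyl equatorial): E = 0.00 kcal/mol.
ΔG = 2.59 kcal/mol between the two chairs.
K = exp(ΔG/RT) with R = 1.987×10⁻³ kcal mol⁻¹ K⁻¹ and T = 298 K gives K ≈ 79.4.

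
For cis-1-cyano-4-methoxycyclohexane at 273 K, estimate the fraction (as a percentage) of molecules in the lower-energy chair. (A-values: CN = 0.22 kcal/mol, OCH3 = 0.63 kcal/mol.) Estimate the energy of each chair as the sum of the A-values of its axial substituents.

C1 and C4 have opposite parity, so for the cis isomer the two substituents are one axial and one equatorial in each chair.
Chair I (cyano axial, methoxy equatorial): E = 0.22 kcal/mol; chair II (cyano equatorial, methoxy axial): E = 0.63 kcal/mol.
ΔG = 0.41 kcal/mol between the two chairs.
K = exp(ΔG/RT) with R = 1.987×10⁻³ kcal mol⁻¹ K⁻¹ and T = 273 K gives K ≈ 2.13.
Fraction in the lower-energy chair = K/(K+1) = 68.0%.

68.0%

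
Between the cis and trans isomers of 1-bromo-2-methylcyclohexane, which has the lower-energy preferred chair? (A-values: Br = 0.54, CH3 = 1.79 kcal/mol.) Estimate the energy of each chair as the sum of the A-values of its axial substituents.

trans

At 1,2 positions (parity opposite): cis → (a,e or e,a); trans → (e,e or a,a).
Best chair for cis: E = 0.54 kcal/mol; best chair for trans: E = 0.00 kcal/mol.
The trans isomer is lower by 0.54 kcal/mol.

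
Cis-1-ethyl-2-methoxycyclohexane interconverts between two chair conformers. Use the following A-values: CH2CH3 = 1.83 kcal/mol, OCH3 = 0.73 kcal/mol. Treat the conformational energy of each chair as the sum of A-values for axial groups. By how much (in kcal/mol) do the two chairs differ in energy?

1.10 kcal/mol

C1 and C2 have opposite parity, so for the cis isomer the two substituents are one axial and one equatorial in each chair.
Chair I (ethyl axial, methoxy equatorial): E = 1.83 kcal/mol.
Chair II (ethyl equatorial, methoxy axial): E = 0.73 kcal/mol.
ΔE = 1.83 − 0.73 = 1.10 kcal/mol; chair II is more stable.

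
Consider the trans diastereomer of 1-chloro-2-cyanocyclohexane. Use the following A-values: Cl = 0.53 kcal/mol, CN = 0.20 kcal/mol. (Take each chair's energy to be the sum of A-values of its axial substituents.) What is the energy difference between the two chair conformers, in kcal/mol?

C1 and C2 have opposite parity, so for the trans isomer the two substituents are e,e in one chair and a,a in the other.
Chair I (chloro axial, cyano axial): E = 0.73 kcal/mol.
Chair II (chloro equatorial, cyano equatorial): E = 0.00 kcal/mol.
ΔE = 0.73 − 0.00 = 0.73 kcal/mol; chair II is more stable.

0.73 kcal/mol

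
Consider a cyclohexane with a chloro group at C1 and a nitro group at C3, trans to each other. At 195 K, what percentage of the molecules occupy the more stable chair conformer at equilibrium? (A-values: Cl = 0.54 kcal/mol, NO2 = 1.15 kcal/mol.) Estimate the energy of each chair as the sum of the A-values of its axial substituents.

C1 and C3 have the same parity, so for the trans isomer the two substituents are one axial and one equatorial in each chair.
Chair I (chloro axial, nitro equatorial): E = 0.54 kcal/mol; chair II (chloro equatorial, nitro axial): E = 1.15 kcal/mol.
ΔG = 0.61 kcal/mol between the two chairs.
K = exp(ΔG/RT) with R = 1.987×10⁻³ kcal mol⁻¹ K⁻¹ and T = 195 K gives K ≈ 4.83.
Fraction in the lower-energy chair = K/(K+1) = 82.8%.

82.8%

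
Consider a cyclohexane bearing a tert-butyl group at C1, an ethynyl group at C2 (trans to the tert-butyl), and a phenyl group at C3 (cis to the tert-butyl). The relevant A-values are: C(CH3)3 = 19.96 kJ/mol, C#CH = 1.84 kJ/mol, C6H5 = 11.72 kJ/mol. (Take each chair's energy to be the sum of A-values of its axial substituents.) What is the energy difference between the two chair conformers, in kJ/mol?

Chair I (tert-butyl axial, ethynyl axial, phenyl axial): E = 33.52 kJ/mol.
Chair II (tert-butyl equatorial, ethynyl equatorial, phenyl equatorial): E = 0.00 kJ/mol.
ΔE = 33.52 − 0.00 = 33.52 kJ/mol; chair II is more stable.

33.52 kJ/mol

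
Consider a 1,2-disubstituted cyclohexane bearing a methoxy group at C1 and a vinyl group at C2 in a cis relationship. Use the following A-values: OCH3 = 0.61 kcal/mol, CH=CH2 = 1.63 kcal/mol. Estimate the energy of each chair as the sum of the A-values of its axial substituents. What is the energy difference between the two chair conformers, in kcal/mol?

C1 and C2 have opposite parity, so for the cis isomer the two substituents are one axial and one equatorial in each chair.
Chair I (methoxy axial, vinyl equatorial): E = 0.61 kcal/mol.
Chair II (methoxy equatorial, vinyl axial): E = 1.63 kcal/mol.
ΔE = 1.63 − 0.61 = 1.02 kcal/mol; chair I is more stable.

1.02 kcal/mol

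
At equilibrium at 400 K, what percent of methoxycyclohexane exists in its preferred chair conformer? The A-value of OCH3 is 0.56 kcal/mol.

66.9%

One chair has the methoxy group axial (E = 0.56 kcal/mol) and the other has it equatorial (E = 0).
ΔG = 0.56 kcal/mol between the two chairs.
K = exp(ΔG/RT) with R = 1.987×10⁻³ kcal mol⁻¹ K⁻¹ and T = 400 K gives K ≈ 2.02.
Fraction in the lower-energy chair = K/(K+1) = 66.9%.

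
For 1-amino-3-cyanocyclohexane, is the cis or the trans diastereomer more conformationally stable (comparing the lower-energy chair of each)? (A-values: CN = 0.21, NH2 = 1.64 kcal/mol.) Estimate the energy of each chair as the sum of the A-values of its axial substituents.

At 1,3 positions (parity same): cis → (e,e or a,a); trans → (a,e or e,a).
Best chair for cis: E = 0.00 kcal/mol; best chair for trans: E = 0.21 kcal/mol.
The cis isomer is lower by 0.21 kcal/mol.

cis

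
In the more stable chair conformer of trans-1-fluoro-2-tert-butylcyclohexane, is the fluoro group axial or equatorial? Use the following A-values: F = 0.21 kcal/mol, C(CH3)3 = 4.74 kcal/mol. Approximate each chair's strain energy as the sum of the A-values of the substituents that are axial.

C1 and C2 have opposite parity, so for the trans isomer the two substituents are e,e in one chair and a,a in the other.
Chair I (fluoro axial, tert-butyl axial): E = 4.95 kcal/mol.
Chair II (fluoro equatorial, tert-butyl equatorial): E = 0.00 kcal/mol.
Chair II is the more stable (lower-energy) conformer, and in that chair the fluoro group is equatorial.

equatorial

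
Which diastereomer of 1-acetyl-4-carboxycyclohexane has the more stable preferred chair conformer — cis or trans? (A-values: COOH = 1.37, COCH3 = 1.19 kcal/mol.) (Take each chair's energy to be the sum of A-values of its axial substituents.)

At 1,4 positions (parity opposite): cis → (a,e or e,a); trans → (e,e or a,a).
Best chair for cis: E = 1.19 kcal/mol; best chair for trans: E = 0.00 kcal/mol.
The trans isomer is lower by 1.19 kcal/mol.

trans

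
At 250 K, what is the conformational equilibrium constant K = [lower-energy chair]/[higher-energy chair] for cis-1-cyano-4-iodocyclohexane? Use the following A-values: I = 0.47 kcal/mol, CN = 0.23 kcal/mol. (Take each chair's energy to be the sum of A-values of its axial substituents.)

K ≈ 1.62

C1 and C4 have opposite parity, so for the cis isomer the two substituents are one axial and one equatorial in each chair.
Chair I (iodo axial, cyano equatorial): E = 0.47 kcal/mol; chair II (iodo equatorial, cyano axial): E = 0.23 kcal/mol.
ΔG = 0.24 kcal/mol between the two chairs.
K = exp(ΔG/RT) with R = 1.987×10⁻³ kcal mol⁻¹ K⁻¹ and T = 250 K gives K ≈ 1.62.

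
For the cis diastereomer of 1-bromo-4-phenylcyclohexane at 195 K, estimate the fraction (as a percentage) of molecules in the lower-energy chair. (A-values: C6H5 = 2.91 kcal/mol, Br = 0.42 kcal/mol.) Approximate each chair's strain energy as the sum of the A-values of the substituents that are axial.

99.8%

C1 and C4 have opposite parity, so for the cis isomer the two substituents are one axial and one equatorial in each chair.
Chair I (phenyl axial, bromo equatorial): E = 2.91 kcal/mol; chair II (phenyl equatorial, bromo axial): E = 0.42 kcal/mol.
ΔG = 2.49 kcal/mol between the two chairs.
K = exp(ΔG/RT) with R = 1.987×10⁻³ kcal mol⁻¹ K⁻¹ and T = 195 K gives K ≈ 618.
Fraction in the lower-energy chair = K/(K+1) = 99.8%.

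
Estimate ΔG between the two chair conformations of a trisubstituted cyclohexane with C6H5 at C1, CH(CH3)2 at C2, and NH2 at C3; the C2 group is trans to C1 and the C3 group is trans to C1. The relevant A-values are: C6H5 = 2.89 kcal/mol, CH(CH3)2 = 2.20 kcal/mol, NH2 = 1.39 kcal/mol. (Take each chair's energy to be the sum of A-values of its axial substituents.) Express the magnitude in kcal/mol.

3.70 kcal/mol

Chair I (phenyl axial, isopropyl axial, amino equatorial): E = 5.09 kcal/mol.
Chair II (phenyl equatorial, isopropyl equatorial, amino axial): E = 1.39 kcal/mol.
ΔE = 5.09 − 1.39 = 3.70 kcal/mol; chair II is more stable.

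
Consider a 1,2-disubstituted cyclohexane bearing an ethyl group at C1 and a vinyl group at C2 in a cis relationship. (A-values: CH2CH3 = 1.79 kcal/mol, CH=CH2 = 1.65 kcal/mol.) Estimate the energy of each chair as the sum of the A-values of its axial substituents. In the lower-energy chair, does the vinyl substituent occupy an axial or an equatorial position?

C1 and C2 have opposite parity, so for the cis isomer the two substituents are one axial and one equatorial in each chair.
Chair I (ethyl axial, vinyl equatorial): E = 1.79 kcal/mol.
Chair II (ethyl equatorial, vinyl axial): E = 1.65 kcal/mol.
Chair II is the more stable (lower-energy) conformer, and in that chair the vinyl group is axial.

axial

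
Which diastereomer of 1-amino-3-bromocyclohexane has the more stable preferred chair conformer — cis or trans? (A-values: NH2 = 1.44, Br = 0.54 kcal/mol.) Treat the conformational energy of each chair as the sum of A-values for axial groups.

cis

At 1,3 positions (parity same): cis → (e,e or a,a); trans → (a,e or e,a).
Best chair for cis: E = 0.00 kcal/mol; best chair for trans: E = 0.54 kcal/mol.
The cis isomer is lower by 0.54 kcal/mol.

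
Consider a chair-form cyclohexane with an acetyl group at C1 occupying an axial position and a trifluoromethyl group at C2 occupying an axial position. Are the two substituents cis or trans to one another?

trans

C1 and C2 have opposite parity, so their axial bonds point in opposite directions.
With opposite-parity carbons, two substituents on the same face are one axial and one equatorial; opposite faces give both axial or both equatorial.
Here the groups are axial/axial → opposite face → trans.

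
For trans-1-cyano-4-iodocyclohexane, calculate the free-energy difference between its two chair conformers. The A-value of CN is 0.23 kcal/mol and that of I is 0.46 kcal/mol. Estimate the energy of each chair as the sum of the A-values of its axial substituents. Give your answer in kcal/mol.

C1 and C4 have opposite parity, so for the trans isomer the two substituents are e,e in one chair and a,a in the other.
Chair I (cyano axial, iodo axial): E = 0.69 kcal/mol.
Chair II (cyano equatorial, iodo equatorial): E = 0.00 kcal/mol.
ΔE = 0.69 − 0.00 = 0.69 kcal/mol; chair II is more stable.

0.69 kcal/mol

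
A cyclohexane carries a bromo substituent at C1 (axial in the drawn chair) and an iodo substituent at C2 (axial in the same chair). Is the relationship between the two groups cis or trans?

C1 and C2 have opposite parity, so their axial bonds point in opposite directions.
With opposite-parity carbons, two substituents on the same face are one axial and one equatorial; opposite faces give both axial or both equatorial.
Here the groups are axial/axial → opposite face → trans.

trans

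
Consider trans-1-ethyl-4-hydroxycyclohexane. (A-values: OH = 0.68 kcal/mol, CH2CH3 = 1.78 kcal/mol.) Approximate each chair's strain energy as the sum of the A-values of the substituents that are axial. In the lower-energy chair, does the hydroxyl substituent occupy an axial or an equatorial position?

C1 and C4 have opposite parity, so for the trans isomer the two substituents are e,e in one chair and a,a in the other.
Chair I (hydroxyl axial, ethyl axial): E = 2.46 kcal/mol.
Chair II (hydroxyl equatorial, ethyl equatorial): E = 0.00 kcal/mol.
Chair II is the more stable (lower-energy) conformer, and in that chair the hydroxyl group is equatorial.

equatorial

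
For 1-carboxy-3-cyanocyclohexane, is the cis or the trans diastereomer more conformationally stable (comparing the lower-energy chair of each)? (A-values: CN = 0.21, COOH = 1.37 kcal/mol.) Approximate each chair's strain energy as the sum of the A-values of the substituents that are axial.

cis

At 1,3 positions (parity same): cis → (e,e or a,a); trans → (a,e or e,a).
Best chair for cis: E = 0.00 kcal/mol; best chair for trans: E = 0.21 kcal/mol.
The cis isomer is lower by 0.21 kcal/mol.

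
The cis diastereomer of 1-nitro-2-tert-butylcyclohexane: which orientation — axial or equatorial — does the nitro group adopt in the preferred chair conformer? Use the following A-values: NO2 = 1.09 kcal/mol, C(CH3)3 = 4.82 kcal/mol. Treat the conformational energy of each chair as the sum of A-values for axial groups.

axial

C1 and C2 have opposite parity, so for the cis isomer the two substituents are one axial and one equatorial in each chair.
Chair I (nitro axial, tert-butyl equatorial): E = 1.09 kcal/mol.
Chair II (nitro equatorial, tert-butyl axial): E = 4.82 kcal/mol.
Chair I is the more stable (lower-energy) conformer, and in that chair the nitro group is axial.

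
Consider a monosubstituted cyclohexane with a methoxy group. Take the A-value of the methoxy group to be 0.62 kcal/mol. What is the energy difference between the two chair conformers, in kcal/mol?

A monosubstituted cyclohexane has one chair with the methoxy group axial (E = A = 0.62 kcal/mol) and one with it equatorial (E = 0).
ΔE = 0.62 − 0 = 0.62 kcal/mol.

0.62 kcal/mol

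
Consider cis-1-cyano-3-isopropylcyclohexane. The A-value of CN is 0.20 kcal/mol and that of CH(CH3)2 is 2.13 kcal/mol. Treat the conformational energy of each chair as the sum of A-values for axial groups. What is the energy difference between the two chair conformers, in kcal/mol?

2.33 kcal/mol

C1 and C3 have the same parity, so for the cis isomer the two substituents are e,e in one chair and a,a in the other.
Chair I (cyano axial, isopropyl axial): E = 2.33 kcal/mol.
Chair II (cyano equatorial, isopropyl equatorial): E = 0.00 kcal/mol.
ΔE = 2.33 − 0.00 = 2.33 kcal/mol; chair II is more stable.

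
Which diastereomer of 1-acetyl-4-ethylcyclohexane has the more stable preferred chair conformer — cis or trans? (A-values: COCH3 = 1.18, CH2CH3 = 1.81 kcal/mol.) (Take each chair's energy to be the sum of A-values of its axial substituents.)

trans

At 1,4 positions (parity opposite): cis → (a,e or e,a); trans → (e,e or a,a).
Best chair for cis: E = 1.18 kcal/mol; best chair for trans: E = 0.00 kcal/mol.
The trans isomer is lower by 1.18 kcal/mol.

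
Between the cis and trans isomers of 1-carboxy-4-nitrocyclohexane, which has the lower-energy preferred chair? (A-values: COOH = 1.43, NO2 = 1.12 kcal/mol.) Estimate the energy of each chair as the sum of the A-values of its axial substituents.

trans

At 1,4 positions (parity opposite): cis → (a,e or e,a); trans → (e,e or a,a).
Best chair for cis: E = 1.12 kcal/mol; best chair for trans: E = 0.00 kcal/mol.
The trans isomer is lower by 1.12 kcal/mol.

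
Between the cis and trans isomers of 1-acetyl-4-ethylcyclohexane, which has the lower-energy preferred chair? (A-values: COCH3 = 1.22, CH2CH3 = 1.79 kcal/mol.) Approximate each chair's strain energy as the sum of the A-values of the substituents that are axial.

At 1,4 positions (parity opposite): cis → (a,e or e,a); trans → (e,e or a,a).
Best chair for cis: E = 1.22 kcal/mol; best chair for trans: E = 0.00 kcal/mol.
The trans isomer is lower by 1.22 kcal/mol.

trans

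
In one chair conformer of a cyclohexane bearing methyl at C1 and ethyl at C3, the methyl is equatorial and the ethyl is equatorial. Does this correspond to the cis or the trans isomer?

C1 and C3 have the same parity, so their axial bonds point in the same direction.
With same-parity carbons, two substituents on the same face are both axial or both equatorial; opposite faces give one of each.
Here the groups are equatorial/equatorial → same face → cis.

cis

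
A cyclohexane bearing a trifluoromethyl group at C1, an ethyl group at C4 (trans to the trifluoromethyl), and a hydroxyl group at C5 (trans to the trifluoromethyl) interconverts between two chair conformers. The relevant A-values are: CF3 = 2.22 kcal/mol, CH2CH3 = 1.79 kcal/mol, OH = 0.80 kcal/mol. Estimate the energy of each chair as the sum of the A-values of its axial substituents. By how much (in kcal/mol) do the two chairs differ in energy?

Chair I (trifluoromethyl axial, ethyl axial, hydroxyl equatorial): E = 4.01 kcal/mol.
Chair II (trifluoromethyl equatorial, ethyl equatorial, hydroxyl axial): E = 0.80 kcal/mol.
ΔE = 4.01 − 0.80 = 3.21 kcal/mol; chair II is more stable.

3.21 kcal/mol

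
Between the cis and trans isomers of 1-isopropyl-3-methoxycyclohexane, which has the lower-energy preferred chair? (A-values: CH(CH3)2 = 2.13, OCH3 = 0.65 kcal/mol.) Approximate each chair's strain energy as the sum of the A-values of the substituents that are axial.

At 1,3 positions (parity same): cis → (e,e or a,a); trans → (a,e or e,a).
Best chair for cis: E = 0.00 kcal/mol; best chair for trans: E = 0.65 kcal/mol.
The cis isomer is lower by 0.65 kcal/mol.

cis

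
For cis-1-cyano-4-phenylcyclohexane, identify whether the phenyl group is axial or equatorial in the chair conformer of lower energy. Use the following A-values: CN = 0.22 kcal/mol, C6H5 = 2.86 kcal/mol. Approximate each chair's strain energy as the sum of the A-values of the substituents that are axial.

C1 and C4 have opposite parity, so for the cis isomer the two substituents are one axial and one equatorial in each chair.
Chair I (cyano axial, phenyl equatorial): E = 0.22 kcal/mol.
Chair II (cyano equatorial, phenyl axial): E = 2.86 kcal/mol.
Chair I is the more stable (lower-energy) conformer, and in that chair the phenyl group is equatorial.

equatorial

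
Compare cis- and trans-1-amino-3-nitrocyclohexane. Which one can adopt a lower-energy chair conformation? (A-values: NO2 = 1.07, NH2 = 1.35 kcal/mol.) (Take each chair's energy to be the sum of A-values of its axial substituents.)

At 1,3 positions (parity same): cis → (e,e or a,a); trans → (a,e or e,a).
Best chair for cis: E = 0.00 kcal/mol; best chair for trans: E = 1.07 kcal/mol.
The cis isomer is lower by 1.07 kcal/mol.

cis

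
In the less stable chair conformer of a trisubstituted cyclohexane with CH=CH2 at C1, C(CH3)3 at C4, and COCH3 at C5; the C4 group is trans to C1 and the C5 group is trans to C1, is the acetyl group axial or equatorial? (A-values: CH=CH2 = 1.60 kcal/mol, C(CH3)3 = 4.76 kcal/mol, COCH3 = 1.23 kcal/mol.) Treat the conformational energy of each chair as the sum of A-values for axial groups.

Chair I (vinyl axial, tert-butyl axial, acetyl equatorial): E = 6.36 kcal/mol.
Chair II (vinyl equatorial, tert-butyl equatorial, acetyl axial): E = 1.23 kcal/mol.
Chair I is the less stable (higher-energy) conformer, and in that chair the acetyl group is equatorial.

equatorial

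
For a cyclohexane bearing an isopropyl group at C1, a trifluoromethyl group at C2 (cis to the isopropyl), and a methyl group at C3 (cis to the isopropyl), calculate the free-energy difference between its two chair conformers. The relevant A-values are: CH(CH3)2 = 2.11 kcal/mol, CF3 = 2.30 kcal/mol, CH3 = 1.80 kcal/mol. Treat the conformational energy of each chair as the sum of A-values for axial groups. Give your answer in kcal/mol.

1.61 kcal/mol

Chair I (isopropyl axial, trifluoromethyl equatorial, methyl axial): E = 3.91 kcal/mol.
Chair II (isopropyl equatorial, trifluoromethyl axial, methyl equatorial): E = 2.30 kcal/mol.
ΔE = 3.91 − 2.30 = 1.61 kcal/mol; chair II is more stable.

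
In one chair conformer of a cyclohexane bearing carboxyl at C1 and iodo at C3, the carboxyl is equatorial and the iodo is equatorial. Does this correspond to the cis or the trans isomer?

C1 and C3 have the same parity, so their axial bonds point in the same direction.
With same-parity carbons, two substituents on the same face are both axial or both equatorial; opposite faces give one of each.
Here the groups are equatorial/equatorial → same face → cis.

cis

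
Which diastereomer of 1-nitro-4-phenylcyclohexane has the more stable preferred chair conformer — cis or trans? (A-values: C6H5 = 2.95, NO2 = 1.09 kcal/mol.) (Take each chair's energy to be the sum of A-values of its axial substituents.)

trans

At 1,4 positions (parity opposite): cis → (a,e or e,a); trans → (e,e or a,a).
Best chair for cis: E = 1.09 kcal/mol; best chair for trans: E = 0.00 kcal/mol.
The trans isomer is lower by 1.09 kcal/mol.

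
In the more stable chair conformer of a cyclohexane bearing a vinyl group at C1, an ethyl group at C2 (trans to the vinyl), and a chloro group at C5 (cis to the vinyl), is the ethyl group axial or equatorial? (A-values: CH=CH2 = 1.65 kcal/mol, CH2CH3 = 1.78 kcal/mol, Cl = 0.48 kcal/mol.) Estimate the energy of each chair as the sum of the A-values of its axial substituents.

Chair I (vinyl axial, ethyl axial, chloro axial): E = 3.91 kcal/mol.
Chair II (vinyl equatorial, ethyl equatorial, chloro equatorial): E = 0.00 kcal/mol.
Chair II is the more stable (lower-energy) conformer, and in that chair the ethyl group is equatorial.

equatorial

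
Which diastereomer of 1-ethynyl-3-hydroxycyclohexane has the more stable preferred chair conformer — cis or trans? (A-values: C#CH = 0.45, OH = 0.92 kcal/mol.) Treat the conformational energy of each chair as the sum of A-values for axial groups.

cis

At 1,3 positions (parity same): cis → (e,e or a,a); trans → (a,e or e,a).
Best chair for cis: E = 0.00 kcal/mol; best chair for trans: E = 0.45 kcal/mol.
The cis isomer is lower by 0.45 kcal/mol.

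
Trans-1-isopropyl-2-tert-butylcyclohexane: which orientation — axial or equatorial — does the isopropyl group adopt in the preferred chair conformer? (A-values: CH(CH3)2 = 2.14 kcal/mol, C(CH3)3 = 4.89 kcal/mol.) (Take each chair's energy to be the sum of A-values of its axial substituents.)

equatorial

C1 and C2 have opposite parity, so for the trans isomer the two substituents are e,e in one chair and a,a in the other.
Chair I (isopropyl axial, tert-butyl axial): E = 7.03 kcal/mol.
Chair II (isopropyl equatorial, tert-butyl equatorial): E = 0.00 kcal/mol.
Chair II is the more stable (lower-energy) conformer, and in that chair the isopropyl group is equatorial.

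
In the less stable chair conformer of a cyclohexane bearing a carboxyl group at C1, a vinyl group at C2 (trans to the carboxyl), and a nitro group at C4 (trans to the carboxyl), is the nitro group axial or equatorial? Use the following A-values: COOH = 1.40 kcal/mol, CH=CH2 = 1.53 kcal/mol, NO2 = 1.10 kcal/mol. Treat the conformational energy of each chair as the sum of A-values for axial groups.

axial

Chair I (carboxyl axial, vinyl axial, nitro axial): E = 4.03 kcal/mol.
Chair II (carboxyl equatorial, vinyl equatorial, nitro equatorial): E = 0.00 kcal/mol.
Chair I is the less stable (higher-energy) conformer, and in that chair the nitro group is axial.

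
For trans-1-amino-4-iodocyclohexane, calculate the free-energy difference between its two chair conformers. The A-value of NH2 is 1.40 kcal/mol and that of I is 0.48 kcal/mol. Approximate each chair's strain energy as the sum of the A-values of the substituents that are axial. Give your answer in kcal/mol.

C1 and C4 have opposite parity, so for the trans isomer the two substituents are e,e in one chair and a,a in the other.
Chair I (amino axial, iodo axial): E = 1.88 kcal/mol.
Chair II (amino equatorial, iodo equatorial): E = 0.00 kcal/mol.
ΔE = 1.88 − 0.00 = 1.88 kcal/mol; chair II is more stable.

1.88 kcal/mol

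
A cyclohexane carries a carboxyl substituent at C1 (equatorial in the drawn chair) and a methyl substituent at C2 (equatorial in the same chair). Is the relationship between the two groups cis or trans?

C1 and C2 have opposite parity, so their axial bonds point in opposite directions.
With opposite-parity carbons, two substituents on the same face are one axial and one equatorial; opposite faces give both axial or both equatorial.
Here the groups are equatorial/equatorial → opposite face → trans.

trans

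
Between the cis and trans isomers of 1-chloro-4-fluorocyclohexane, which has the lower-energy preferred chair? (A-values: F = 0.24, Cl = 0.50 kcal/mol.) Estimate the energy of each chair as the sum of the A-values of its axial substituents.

At 1,4 positions (parity opposite): cis → (a,e or e,a); trans → (e,e or a,a).
Best chair for cis: E = 0.24 kcal/mol; best chair for trans: E = 0.00 kcal/mol.
The trans isomer is lower by 0.24 kcal/mol.

trans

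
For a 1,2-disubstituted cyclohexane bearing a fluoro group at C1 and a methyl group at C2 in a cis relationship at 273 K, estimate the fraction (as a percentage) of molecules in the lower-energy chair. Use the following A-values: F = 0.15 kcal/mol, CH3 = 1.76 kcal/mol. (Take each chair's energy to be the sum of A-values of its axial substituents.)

C1 and C2 have opposite parity, so for the cis isomer the two substituents are one axial and one equatorial in each chair.
Chair I (fluoro axial, methyl equatorial): E = 0.15 kcal/mol; chair II (fluoro equatorial, methyl axial): E = 1.76 kcal/mol.
ΔG = 1.61 kcal/mol between the two chairs.
K = exp(ΔG/RT) with R = 1.987×10⁻³ kcal mol⁻¹ K⁻¹ and T = 273 K gives K ≈ 19.5.
Fraction in the lower-energy chair = K/(K+1) = 95.1%.

95.1%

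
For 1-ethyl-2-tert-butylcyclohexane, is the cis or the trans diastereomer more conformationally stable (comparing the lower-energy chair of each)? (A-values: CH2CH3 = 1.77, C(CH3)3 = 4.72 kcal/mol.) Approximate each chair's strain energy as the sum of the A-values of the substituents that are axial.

trans

At 1,2 positions (parity opposite): cis → (a,e or e,a); trans → (e,e or a,a).
Best chair for cis: E = 1.77 kcal/mol; best chair for trans: E = 0.00 kcal/mol.
The trans isomer is lower by 1.77 kcal/mol.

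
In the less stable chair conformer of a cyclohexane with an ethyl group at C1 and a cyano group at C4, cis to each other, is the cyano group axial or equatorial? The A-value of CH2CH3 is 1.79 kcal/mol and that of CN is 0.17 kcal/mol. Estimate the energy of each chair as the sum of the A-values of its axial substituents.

equatorial

C1 and C4 have opposite parity, so for the cis isomer the two substituents are one axial and one equatorial in each chair.
Chair I (ethyl axial, cyano equatorial): E = 1.79 kcal/mol.
Chair II (ethyl equatorial, cyano axial): E = 0.17 kcal/mol.
Chair I is the less stable (higher-energy) conformer, and in that chair the cyano group is equatorial.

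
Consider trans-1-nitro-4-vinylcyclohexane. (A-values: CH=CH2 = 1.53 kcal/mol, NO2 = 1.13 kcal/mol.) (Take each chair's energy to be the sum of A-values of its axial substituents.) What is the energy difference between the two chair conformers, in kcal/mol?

2.66 kcal/mol

C1 and C4 have opposite parity, so for the trans isomer the two substituents are e,e in one chair and a,a in the other.
Chair I (vinyl axial, nitro axial): E = 2.66 kcal/mol.
Chair II (vinyl equatorial, nitro equatorial): E = 0.00 kcal/mol.
ΔE = 2.66 − 0.00 = 2.66 kcal/mol; chair II is more stable.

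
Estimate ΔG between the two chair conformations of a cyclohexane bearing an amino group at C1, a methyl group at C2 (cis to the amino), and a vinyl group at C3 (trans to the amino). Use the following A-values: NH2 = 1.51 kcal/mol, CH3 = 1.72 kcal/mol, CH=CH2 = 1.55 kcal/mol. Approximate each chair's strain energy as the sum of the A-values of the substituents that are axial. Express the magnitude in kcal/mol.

Chair I (amino axial, methyl equatorial, vinyl equatorial): E = 1.51 kcal/mol.
Chair II (amino equatorial, methyl axial, vinyl axial): E = 3.27 kcal/mol.
ΔE = 3.27 − 1.51 = 1.76 kcal/mol; chair I is more stable.

1.76 kcal/mol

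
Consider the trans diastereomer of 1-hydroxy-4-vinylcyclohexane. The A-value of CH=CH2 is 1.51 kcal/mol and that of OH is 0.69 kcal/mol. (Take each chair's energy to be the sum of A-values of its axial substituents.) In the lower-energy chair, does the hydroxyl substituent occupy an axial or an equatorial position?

C1 and C4 have opposite parity, so for the trans isomer the two substituents are e,e in one chair and a,a in the other.
Chair I (vinyl axial, hydroxyl axial): E = 2.20 kcal/mol.
Chair II (vinyl equatorial, hydroxyl equatorial): E = 0.00 kcal/mol.
Chair II is the more stable (lower-energy) conformer, and in that chair the hydroxyl group is equatorial.

equatorial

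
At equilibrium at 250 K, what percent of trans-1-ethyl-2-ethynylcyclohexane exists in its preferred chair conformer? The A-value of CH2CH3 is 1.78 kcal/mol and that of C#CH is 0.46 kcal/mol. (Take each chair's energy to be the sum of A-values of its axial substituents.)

C1 and C2 have opposite parity, so for the trans isomer the two substituents are e,e in one chair and a,a in the other.
Chair I (ethyl axial, ethynyl axial): E = 2.24 kcal/mol; chair II (ethyl equatorial, ethynyl equatorial): E = 0.00 kcal/mol.
ΔG = 2.24 kcal/mol between the two chairs.
K = exp(ΔG/RT) with R = 1.987×10⁻³ kcal mol⁻¹ K⁻¹ and T = 250 K gives K ≈ 90.9.
Fraction in the lower-energy chair = K/(K+1) = 98.9%.

98.9%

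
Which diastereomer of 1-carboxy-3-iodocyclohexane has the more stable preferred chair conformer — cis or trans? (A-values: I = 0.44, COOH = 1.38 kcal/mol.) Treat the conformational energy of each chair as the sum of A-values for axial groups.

At 1,3 positions (parity same): cis → (e,e or a,a); trans → (a,e or e,a).
Best chair for cis: E = 0.00 kcal/mol; best chair for trans: E = 0.44 kcal/mol.
The cis isomer is lower by 0.44 kcal/mol.

cis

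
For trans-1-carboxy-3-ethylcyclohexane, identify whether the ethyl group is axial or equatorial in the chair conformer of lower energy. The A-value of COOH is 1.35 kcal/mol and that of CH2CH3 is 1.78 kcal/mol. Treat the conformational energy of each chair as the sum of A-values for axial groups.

C1 and C3 have the same parity, so for the trans isomer the two substituents are one axial and one equatorial in each chair.
Chair I (carboxyl axial, ethyl equatorial): E = 1.35 kcal/mol.
Chair II (carboxyl equatorial, ethyl axial): E = 1.78 kcal/mol.
Chair I is the more stable (lower-energy) conformer, and in that chair the ethyl group is equatorial.

equatorial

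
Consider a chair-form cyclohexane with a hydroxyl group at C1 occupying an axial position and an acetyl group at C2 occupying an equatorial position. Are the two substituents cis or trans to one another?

cis

C1 and C2 have opposite parity, so their axial bonds point in opposite directions.
With opposite-parity carbons, two substituents on the same face are one axial and one equatorial; opposite faces give both axial or both equatorial.
Here the groups are axial/equatorial → same face → cis.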